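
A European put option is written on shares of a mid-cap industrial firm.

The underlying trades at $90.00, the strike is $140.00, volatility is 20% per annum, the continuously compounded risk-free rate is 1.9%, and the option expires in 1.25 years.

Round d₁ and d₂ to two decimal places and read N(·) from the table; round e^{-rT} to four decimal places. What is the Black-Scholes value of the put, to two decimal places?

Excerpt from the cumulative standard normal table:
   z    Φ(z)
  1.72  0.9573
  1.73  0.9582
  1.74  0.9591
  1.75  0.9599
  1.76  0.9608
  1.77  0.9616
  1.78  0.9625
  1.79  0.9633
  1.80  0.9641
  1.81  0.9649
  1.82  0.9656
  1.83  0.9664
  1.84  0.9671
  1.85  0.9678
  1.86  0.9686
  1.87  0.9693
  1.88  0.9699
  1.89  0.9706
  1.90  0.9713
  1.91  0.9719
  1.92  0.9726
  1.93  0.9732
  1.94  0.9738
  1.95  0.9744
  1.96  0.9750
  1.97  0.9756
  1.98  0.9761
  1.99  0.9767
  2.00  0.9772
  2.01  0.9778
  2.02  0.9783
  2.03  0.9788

$46.97

T = 1.25;  σ√T = 0.2236
d₁ = [ln(90/140) + (0.019 + 0.2²/2)·1.25] / 0.2236 = [-0.4418 + 0.0488] / 0.2236 = -1.7579 which rounds to -1.76
d₂ = d₁ − σ√T = -1.7579 − 0.2236 = -1.9815 which rounds to -1.98
exp(−rT) = exp(−0.019·1.25) = 0.9765
P = 140·0.9765·N(1.98) − 90·N(1.76) = 140·0.9765·0.9761 − 90·0.9608 = 133.4426 − 86.4720 = 46.9706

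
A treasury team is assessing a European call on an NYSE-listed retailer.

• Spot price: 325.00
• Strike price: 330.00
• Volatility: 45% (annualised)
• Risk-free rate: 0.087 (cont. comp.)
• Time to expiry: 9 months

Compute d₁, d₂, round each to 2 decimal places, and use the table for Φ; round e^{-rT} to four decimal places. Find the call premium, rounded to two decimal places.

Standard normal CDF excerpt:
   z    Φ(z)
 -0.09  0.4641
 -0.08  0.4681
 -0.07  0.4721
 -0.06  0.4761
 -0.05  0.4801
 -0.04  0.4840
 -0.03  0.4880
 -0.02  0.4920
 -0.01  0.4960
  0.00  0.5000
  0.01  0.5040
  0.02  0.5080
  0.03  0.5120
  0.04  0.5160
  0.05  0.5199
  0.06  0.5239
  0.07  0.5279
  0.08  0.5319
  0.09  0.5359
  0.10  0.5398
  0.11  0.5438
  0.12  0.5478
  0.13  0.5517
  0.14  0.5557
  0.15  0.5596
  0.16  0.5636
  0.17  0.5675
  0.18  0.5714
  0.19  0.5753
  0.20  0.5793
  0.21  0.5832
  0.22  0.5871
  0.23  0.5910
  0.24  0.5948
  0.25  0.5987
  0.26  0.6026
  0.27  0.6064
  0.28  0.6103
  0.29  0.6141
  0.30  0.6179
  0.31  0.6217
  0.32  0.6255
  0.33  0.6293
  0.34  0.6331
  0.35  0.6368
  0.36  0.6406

T = 0.75;  σ√T = 0.3897
d₁ = [ln(325/330) + (0.087 + 0.45²/2)·0.75] / 0.3897 = [-0.0153 + 0.1412] / 0.3897 = 0.3231 ≈ 0.32
d₂ = d₁ − σ√T = 0.3231 − 0.3897 = -0.0666 ≈ -0.07
exp(−rT) = exp(−0.087·0.75) = 0.9368
N(d₁) = N(0.32) = 0.6255;  N(d₂) = N(-0.07) = 0.4721
C = 325·0.6255 − 330·0.9368·0.4721 = 203.2875 − 145.9469 = 57.3406

57.34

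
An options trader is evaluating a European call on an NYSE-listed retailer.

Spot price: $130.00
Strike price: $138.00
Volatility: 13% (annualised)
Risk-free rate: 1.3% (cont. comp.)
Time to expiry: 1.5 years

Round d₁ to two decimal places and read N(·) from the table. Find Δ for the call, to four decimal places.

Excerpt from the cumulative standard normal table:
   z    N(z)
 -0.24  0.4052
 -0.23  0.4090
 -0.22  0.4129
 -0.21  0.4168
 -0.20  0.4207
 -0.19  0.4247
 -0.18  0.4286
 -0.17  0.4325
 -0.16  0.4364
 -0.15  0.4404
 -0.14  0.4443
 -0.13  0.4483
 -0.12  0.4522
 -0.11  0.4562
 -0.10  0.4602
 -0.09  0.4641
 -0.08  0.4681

0.4325

T = 1.5;  σ√T = 0.1592
ln(S/K) + (r + σ²/2)T = ln(130/138) + (0.013 + 0.13²/2)·1.5 = -0.0597 + 0.0322 = -0.0275
d₁ = -0.0275 / 0.1592 = -0.1730 ≈ -0.17
N(d₁) = N(-0.17) = 0.4325
Δ_call = N(d₁) = 0.4325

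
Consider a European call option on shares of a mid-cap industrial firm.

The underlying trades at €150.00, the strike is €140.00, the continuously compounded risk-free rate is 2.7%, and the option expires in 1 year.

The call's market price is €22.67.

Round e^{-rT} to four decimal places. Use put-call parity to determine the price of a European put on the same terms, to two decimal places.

exp(−rT) = exp(−0.027·1) = 0.9734
Put-call parity: C − P = S − K·e^(−rT) = 150 − 140·0.9734 = 150 − 136.2760 = 13.7240
P = C − (C − P) = 22.67 − (13.7240) = 8.9460

€8.95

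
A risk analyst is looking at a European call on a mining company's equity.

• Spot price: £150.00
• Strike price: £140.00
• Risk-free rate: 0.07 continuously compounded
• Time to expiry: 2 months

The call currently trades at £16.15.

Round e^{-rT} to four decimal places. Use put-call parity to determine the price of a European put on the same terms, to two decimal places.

e^(−rT) = e^(−0.07·0.1667) = 0.9884
Put-call parity: C − P = S − K·e^(−rT) = 150 − 140·0.9884 = 150 − 138.3760 = 11.6240
P = C − (C − P) = 16.15 − (11.6240) = 4.5260

£4.53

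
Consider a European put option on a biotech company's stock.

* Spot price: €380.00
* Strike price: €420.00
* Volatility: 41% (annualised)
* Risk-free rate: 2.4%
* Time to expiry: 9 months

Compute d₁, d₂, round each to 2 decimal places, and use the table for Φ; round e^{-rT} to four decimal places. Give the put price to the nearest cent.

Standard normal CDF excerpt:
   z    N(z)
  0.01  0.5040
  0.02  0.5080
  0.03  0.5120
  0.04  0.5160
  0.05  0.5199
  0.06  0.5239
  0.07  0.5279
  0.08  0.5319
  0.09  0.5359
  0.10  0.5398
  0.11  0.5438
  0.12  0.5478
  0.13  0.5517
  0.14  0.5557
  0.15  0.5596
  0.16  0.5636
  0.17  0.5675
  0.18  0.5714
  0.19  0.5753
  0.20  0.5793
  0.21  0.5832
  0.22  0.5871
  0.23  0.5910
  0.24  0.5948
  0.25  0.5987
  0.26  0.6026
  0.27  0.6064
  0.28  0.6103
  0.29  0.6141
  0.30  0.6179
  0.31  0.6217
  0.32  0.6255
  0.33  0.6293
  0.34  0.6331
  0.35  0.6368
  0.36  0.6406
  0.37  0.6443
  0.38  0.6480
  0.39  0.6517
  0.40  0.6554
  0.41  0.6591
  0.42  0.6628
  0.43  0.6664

σ√T = 0.41 × 0.8660 = 0.3551
d₁ = [ln(380/420) + (0.024 + ½·0.41²)·0.75] / (σ√T) = (-0.1001 + 0.0810) / 0.3551 = -0.0536 which rounds to -0.05
d₂ = -0.0536 − 0.3551 = -0.4087 which rounds to -0.41
e^(−rT) = e^(−0.024·0.75) = 0.9822
P = 420·0.9822·N(0.41) − 380·N(0.05) = 420·0.9822·0.6591 − 380·0.5199 = 271.8946 − 197.5620 = 74.3326

€74.33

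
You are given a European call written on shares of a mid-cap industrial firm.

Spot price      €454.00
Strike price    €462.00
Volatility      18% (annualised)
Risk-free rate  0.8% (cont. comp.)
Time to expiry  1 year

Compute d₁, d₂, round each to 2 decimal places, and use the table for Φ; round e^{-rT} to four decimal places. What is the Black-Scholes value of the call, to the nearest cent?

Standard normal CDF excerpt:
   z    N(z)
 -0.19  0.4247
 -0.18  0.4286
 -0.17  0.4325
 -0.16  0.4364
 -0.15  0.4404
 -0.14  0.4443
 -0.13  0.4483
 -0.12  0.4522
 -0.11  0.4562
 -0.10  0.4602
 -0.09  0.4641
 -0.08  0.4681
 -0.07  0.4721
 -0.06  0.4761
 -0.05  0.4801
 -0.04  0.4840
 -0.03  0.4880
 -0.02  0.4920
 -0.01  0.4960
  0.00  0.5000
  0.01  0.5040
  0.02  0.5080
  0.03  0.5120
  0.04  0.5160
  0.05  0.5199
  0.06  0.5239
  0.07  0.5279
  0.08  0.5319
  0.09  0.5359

T = 1;  σ√T = 0.1800
ln(S/K) + (r + σ²/2)T = ln(454/462) + (0.008 + 0.18²/2)·1 = -0.0175 + 0.0242 = 0.0067
d₁ = 0.0067 / 0.1800 = 0.0374 which rounds to 0.04
d₂ = d₁ − σ√T = 0.0374 − 0.1800 = -0.1426 which rounds to -0.14
e^(−rT) = e^(−0.008·1) = 0.9920
N(d₁) = N(0.04) = 0.5160;  N(d₂) = N(-0.14) = 0.4443
C = 454·0.5160 − 462·0.9920·0.4443 = 234.2640 − 203.6245 = 30.6395

€30.64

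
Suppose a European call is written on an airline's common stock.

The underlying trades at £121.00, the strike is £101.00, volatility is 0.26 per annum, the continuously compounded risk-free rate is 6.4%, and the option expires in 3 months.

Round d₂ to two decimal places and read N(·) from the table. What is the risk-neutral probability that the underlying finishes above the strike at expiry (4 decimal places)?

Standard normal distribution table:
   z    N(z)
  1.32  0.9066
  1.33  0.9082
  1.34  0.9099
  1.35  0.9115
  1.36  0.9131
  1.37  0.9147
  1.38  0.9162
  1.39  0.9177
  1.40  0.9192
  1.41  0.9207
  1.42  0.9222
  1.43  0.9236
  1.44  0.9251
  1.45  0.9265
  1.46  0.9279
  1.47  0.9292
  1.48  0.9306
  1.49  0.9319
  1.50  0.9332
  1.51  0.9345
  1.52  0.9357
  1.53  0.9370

σ√T = 0.26 × 0.5000 = 0.1300
d₁ = [ln(121/101) + (0.064 + 0.26²/2)·0.25] / 0.1300 = [0.1807 + 0.0244] / 0.1300 = 1.5778 → 1.58
d₂ = d₁ − σ√T = 1.5778 − 0.1300 = 1.4478 → 1.45
Risk-neutral Pr[S_T > K] = N(d₂) = N(1.45) = 0.9265

0.9265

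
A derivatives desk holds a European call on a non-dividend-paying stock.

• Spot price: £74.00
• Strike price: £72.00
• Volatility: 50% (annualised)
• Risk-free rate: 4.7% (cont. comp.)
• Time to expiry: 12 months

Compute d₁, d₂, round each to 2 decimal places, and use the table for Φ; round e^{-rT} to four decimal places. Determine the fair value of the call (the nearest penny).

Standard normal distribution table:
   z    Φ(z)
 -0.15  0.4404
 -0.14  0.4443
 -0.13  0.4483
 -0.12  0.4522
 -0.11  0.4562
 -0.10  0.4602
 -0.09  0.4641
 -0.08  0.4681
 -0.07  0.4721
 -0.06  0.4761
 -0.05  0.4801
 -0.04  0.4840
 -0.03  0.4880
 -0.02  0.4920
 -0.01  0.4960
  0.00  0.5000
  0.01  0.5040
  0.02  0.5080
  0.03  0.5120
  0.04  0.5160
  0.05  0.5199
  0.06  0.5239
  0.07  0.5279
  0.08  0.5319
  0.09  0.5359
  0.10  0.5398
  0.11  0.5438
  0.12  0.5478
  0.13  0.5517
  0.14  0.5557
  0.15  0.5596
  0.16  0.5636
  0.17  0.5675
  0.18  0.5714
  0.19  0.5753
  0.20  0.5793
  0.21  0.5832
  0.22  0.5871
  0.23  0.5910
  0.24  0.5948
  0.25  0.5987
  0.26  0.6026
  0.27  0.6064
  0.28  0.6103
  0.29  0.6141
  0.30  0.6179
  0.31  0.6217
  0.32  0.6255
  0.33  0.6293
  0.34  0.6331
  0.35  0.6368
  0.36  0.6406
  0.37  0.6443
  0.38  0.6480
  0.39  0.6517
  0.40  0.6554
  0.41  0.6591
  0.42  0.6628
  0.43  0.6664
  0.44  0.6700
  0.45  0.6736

T = 1;  σ√T = 0.5000
ln(S/K) + (r + σ²/2)T = ln(74/72) + (0.047 + 0.5²/2)·1 = 0.0274 + 0.1720 = 0.1994
d₁ = 0.1994 / 0.5000 = 0.3988 → 0.40
d₂ = d₁ − σ√T = 0.3988 − 0.5000 = -0.1012 → -0.10
exp(−rT) = exp(−0.047·1) = 0.9541
N(d₁) = N(0.40) = 0.6554;  N(d₂) = N(-0.10) = 0.4602
C = 74·0.6554 − 72·0.9541·0.4602 = 48.4996 − 31.6135 = 16.8861

£16.89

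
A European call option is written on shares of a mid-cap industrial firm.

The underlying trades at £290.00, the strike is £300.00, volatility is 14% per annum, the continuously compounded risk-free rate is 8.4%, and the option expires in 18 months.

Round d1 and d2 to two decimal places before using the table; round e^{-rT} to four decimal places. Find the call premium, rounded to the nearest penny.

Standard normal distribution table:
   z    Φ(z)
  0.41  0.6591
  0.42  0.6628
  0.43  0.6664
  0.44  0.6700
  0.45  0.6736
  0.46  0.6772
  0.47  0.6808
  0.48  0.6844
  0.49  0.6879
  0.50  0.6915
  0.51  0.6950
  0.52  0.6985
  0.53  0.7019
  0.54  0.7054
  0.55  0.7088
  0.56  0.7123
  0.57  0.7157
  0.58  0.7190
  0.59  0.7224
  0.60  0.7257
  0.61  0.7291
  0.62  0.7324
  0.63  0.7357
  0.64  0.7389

£34.24

σ√T = 0.14·√1.5 = 0.1715
d₁ = [ln(290/300) + (0.084 + 0.14²/2)·1.5] / 0.1715 = [-0.0339 + 0.1407] / 0.1715 = 0.6229 ≈ 0.62
d₂ = d₁ − σ√T = 0.6229 − 0.1715 = 0.4514 ≈ 0.45
exp(−rT) = exp(−0.084·1.5) = 0.8816
N(d₁) = N(0.62) = 0.7324;  N(d₂) = N(0.45) = 0.6736
C = 290·0.7324 − 300·0.8816·0.6736 = 212.3960 − 178.1537 = 34.2423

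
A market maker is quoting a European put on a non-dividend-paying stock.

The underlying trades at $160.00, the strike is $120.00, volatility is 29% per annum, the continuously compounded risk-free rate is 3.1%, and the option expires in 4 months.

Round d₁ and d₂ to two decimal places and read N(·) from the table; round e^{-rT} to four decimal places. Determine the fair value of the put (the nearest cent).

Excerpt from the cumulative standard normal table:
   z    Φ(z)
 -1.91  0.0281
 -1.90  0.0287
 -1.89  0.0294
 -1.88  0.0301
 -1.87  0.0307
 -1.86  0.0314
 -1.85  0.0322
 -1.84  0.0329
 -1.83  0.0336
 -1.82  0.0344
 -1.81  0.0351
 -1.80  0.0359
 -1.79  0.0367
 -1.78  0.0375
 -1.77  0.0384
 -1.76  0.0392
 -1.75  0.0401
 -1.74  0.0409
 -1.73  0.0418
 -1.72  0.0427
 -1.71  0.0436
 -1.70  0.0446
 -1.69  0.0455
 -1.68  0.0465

$0.27

T = 0.3333;  σ√T = 0.1674
d₁ = [ln(160/120) + (0.031 + 0.29²/2)·0.3333] / 0.1674 = [0.2877 + 0.0244] / 0.1674 = 1.8636 ⇒ 1.86
d₂ = d₁ − σ√T = 1.8636 − 0.1674 = 1.6962 ⇒ 1.70
exp(−rT) = exp(−0.031·0.3333) = 0.9897
N(−d₂) = N(-1.70) = 0.0446;  N(−d₁) = N(-1.86) = 0.0314
P = 120·0.9897·0.0446 − 160·0.0314 = 5.2969 − 5.0240 = 0.2729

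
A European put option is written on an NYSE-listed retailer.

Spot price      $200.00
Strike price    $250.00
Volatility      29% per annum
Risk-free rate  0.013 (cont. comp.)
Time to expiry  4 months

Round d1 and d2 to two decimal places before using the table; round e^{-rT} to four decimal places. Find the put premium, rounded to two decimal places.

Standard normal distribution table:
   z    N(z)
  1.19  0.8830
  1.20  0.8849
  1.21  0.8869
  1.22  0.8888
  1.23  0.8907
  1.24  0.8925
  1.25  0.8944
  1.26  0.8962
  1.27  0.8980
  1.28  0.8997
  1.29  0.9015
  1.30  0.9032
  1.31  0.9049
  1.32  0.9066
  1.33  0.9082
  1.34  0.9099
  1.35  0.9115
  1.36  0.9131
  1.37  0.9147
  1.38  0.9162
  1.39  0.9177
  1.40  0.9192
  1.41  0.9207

T = 0.3333;  σ√T = 0.1674
d₁ = [ln(200/250) + (0.013 + 0.29²/2)·0.3333] / 0.1674 = [-0.2231 + 0.0183] / 0.1674 = -1.2231 → -1.22
d₂ = d₁ − σ√T = -1.2231 − 0.1674 = -1.3906 → -1.39
exp(−rT) = exp(−0.013·0.3333) = 0.9957
N(−d₂) = N(1.39) = 0.9177;  N(−d₁) = N(1.22) = 0.8888
P = 250·0.9957·0.9177 − 200·0.8888 = 228.4385 − 177.7600 = 50.6785

$50.68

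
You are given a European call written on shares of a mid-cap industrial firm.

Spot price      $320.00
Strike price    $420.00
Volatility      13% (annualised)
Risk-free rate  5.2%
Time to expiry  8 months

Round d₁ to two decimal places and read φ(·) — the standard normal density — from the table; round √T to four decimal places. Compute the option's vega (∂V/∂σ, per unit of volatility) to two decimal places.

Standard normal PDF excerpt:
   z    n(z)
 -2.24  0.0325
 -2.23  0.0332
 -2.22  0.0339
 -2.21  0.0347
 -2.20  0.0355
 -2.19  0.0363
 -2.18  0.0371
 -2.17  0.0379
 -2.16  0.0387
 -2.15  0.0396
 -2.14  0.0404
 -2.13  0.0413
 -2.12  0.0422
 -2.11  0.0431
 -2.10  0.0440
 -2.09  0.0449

9.69

σ√T = 0.13·√0.6667 = 0.1061
d₁ = [ln(320/420) + (0.052 + ½·0.13²)·0.6667] / (σ√T) = (-0.2719 + 0.0403) / 0.1061 = -2.1822 → -2.18
√T = √0.6667 = 0.8165
φ(d₁) = φ(-2.18) = 0.0371
vega = S·φ(d₁)·√T = 320·0.0371·0.8165 = 9.6935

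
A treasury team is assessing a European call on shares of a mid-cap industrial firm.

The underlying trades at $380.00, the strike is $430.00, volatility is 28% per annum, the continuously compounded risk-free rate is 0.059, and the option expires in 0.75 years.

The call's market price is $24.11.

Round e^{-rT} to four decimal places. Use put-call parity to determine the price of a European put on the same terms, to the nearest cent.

$55.49

exp(−rT) = exp(−0.059·0.75) = 0.9567
Put-call parity: C − P = S − K·e^(−rT) = 380 − 430·0.9567 = 380 − 411.3810 = -31.3810
P = C − (C − P) = 24.11 − (-31.3810) = 55.4910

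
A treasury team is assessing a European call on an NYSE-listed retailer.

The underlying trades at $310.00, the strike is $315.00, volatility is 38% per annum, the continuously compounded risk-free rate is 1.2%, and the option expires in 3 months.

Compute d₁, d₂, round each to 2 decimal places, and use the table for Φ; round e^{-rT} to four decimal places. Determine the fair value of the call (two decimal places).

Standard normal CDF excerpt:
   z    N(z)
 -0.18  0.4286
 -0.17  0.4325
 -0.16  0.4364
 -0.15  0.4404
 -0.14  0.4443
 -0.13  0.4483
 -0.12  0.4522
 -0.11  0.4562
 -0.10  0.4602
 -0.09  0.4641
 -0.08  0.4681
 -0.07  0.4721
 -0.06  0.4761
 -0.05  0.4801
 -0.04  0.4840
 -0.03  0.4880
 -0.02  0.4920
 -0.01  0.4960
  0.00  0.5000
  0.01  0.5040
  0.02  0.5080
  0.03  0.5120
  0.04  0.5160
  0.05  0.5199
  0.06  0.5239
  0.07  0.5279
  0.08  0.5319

T = 0.25;  σ√T = 0.1900
ln(S/K) + (r + σ²/2)T = ln(310/315) + (0.012 + 0.38²/2)·0.25 = -0.0160 + 0.0210 = 0.0050
d₁ = 0.0050 / 0.1900 = 0.0266 ⇒ 0.03
d₂ = d₁ − σ√T = 0.0266 − 0.1900 = -0.1634 ⇒ -0.16
exp(−rT) = exp(−0.012·0.25) = 0.9970
N(d₁) = N(0.03) = 0.5120;  N(d₂) = N(-0.16) = 0.4364
C = 310·0.5120 − 315·0.9970·0.4364 = 158.7200 − 137.0536 = 21.6664

$21.67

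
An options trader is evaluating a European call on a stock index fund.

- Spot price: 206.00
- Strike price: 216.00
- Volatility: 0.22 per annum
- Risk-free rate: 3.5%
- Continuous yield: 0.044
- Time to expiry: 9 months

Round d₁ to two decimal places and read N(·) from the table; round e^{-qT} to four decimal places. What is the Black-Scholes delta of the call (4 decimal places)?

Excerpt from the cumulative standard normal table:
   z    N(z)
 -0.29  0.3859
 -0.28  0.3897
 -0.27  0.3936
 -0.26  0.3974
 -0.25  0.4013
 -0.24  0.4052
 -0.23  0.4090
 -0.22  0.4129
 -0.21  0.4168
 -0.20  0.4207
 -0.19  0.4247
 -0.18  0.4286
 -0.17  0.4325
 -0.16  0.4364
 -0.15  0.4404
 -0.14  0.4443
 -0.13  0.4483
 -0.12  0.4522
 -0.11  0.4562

0.4109

σ√T = 0.22·√0.75 = 0.1905
d₁ = [ln(206/216) + (0.035 − 0.044 + 0.22²/2)·0.75] / 0.1905 = [-0.0474 + 0.0114] / 0.1905 = -0.1890 → -0.19
N(d₁) = N(-0.19) = 0.4247
Δ_call = e^(−qT)·N(d₁) = 0.9675·0.4247 = 0.4109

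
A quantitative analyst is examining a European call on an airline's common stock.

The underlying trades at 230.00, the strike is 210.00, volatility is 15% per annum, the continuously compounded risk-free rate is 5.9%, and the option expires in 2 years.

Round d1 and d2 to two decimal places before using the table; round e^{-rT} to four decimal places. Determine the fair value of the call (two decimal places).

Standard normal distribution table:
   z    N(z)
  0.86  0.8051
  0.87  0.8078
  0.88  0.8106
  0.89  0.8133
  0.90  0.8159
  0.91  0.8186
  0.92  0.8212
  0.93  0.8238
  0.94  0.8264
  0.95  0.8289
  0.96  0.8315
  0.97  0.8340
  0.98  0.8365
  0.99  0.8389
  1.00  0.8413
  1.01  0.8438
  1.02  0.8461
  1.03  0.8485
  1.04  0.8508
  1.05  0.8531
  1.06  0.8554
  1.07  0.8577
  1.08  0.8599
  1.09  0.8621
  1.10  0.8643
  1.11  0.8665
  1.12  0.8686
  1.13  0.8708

σ√T = 0.15 × 1.4142 = 0.2121
d₁ = [ln(230/210) + (0.059 + ½·0.15²)·2] / (σ√T) = (0.0910 + 0.1405) / 0.2121 = 1.0912 which rounds to 1.09
d₂ = 1.0912 − 0.2121 = 0.8790 which rounds to 0.88
e^(−rT) = e^(−0.059·2) = 0.8887
N(d₁) = N(1.09) = 0.8621;  N(d₂) = N(0.88) = 0.8106
C = 230·0.8621 − 210·0.8887·0.8106 = 198.2830 − 151.2798 = 47.0032

47.00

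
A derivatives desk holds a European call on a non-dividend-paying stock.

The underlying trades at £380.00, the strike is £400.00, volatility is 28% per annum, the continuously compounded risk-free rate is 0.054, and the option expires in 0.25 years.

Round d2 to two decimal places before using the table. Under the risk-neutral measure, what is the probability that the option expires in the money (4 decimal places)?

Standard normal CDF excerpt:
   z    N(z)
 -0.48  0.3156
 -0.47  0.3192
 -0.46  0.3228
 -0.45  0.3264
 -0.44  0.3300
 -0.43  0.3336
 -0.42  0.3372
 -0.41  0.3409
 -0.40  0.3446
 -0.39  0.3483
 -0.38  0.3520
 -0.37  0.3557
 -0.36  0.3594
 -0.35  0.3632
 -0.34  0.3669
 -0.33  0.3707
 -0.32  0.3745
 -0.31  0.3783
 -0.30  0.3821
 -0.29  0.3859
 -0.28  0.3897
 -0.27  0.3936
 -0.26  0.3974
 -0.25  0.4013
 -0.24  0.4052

σ√T = 0.28·√0.25 = 0.1400
d₁ = [ln(380/400) + (0.054 + 0.28²/2)·0.25] / 0.1400 = [-0.0513 + 0.0233] / 0.1400 = -0.2000 which rounds to -0.20
d₂ = d₁ − σ√T = -0.2000 − 0.1400 = -0.3400 which rounds to -0.34
Risk-neutral Pr[S_T > K] = N(d₂) = N(-0.34) = 0.3669

0.3669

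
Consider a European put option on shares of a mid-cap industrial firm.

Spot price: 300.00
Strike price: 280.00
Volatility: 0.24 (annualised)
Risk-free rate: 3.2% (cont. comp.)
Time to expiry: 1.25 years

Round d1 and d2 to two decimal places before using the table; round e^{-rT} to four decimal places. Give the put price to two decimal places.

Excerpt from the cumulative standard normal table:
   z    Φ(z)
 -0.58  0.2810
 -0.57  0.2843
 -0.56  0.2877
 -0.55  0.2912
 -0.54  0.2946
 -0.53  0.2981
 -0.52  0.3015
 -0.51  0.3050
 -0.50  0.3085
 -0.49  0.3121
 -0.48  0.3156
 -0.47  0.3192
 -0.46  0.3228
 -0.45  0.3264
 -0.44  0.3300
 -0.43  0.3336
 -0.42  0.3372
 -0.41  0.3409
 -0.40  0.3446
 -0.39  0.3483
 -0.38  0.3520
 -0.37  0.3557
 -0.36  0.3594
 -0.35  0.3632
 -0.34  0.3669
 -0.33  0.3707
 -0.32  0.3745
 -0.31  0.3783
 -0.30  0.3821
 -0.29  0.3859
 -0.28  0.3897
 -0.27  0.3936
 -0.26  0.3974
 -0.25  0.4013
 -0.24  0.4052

17.51

σ√T = 0.24·√1.25 = 0.2683
ln(S/K) + (r + σ²/2)T = ln(300/280) + (0.032 + 0.24²/2)·1.25 = 0.0690 + 0.0760 = 0.1450
d₁ = 0.1450 / 0.2683 = 0.5404 ≈ 0.54
d₂ = d₁ − σ√T = 0.5404 − 0.2683 = 0.2720 ≈ 0.27
exp(−rT) = exp(−0.032·1.25) = 0.9608
N(−d₂) = N(-0.27) = 0.3936;  N(−d₁) = N(-0.54) = 0.2946
P = 280·0.9608·0.3936 − 300·0.2946 = 105.8878 − 88.3800 = 17.5078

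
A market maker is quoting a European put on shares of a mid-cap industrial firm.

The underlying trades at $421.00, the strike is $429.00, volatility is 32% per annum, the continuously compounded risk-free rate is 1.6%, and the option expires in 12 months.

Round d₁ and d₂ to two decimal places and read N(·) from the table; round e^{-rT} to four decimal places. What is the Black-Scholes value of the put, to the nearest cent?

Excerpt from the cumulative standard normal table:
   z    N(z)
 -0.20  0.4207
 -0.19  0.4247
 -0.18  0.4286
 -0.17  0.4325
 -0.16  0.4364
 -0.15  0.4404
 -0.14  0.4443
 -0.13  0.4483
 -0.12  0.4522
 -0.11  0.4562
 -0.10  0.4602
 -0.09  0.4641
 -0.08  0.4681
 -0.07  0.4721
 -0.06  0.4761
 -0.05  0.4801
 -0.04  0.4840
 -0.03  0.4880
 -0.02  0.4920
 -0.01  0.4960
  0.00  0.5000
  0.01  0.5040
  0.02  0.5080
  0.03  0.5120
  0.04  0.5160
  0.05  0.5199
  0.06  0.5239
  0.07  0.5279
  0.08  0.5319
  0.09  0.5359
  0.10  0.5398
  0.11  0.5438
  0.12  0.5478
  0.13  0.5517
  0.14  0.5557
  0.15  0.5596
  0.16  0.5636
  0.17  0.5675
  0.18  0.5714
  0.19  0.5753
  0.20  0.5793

σ√T = 0.32 × 1.0000 = 0.3200
d₁ = [ln(421/429) + (0.016 + ½·0.32²)·1] / (σ√T) = (-0.0188 + 0.0672) / 0.3200 = 0.1512 ⇒ 0.15
d₂ = 0.1512 − 0.3200 = -0.1688 ⇒ -0.17
exp(−rT) = exp(−0.016·1) = 0.9841
P = 429·0.9841·N(0.17) − 421·N(-0.15) = 429·0.9841·0.5675 − 421·0.4404 = 239.5865 − 185.4084 = 54.1781

$54.18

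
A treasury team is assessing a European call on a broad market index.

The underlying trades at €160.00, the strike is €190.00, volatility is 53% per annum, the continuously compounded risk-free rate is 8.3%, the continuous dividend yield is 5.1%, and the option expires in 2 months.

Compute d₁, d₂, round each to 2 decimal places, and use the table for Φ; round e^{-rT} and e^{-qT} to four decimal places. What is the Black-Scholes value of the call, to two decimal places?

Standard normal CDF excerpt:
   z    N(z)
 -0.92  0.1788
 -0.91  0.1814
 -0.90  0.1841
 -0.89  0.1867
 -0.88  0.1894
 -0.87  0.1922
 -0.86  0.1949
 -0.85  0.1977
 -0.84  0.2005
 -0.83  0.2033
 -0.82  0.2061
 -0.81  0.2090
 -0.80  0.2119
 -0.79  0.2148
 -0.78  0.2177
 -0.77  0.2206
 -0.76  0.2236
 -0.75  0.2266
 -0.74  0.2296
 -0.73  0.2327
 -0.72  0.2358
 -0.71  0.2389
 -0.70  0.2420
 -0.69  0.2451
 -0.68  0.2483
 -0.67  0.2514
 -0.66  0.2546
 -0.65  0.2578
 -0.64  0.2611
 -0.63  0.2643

σ√T = 0.53 × 0.4082 = 0.2164
d₁ = [ln(160/190) + (0.083 − 0.051 + ½·0.53²)·0.1667] / (σ√T) = (-0.1719 + 0.0287) / 0.2164 = -0.6614 ⇒ -0.66
d₂ = -0.6614 − 0.2164 = -0.8778 ⇒ -0.88
e^(−qT) = e^(−0.051·0.1667) = 0.9915;  e^(−rT) = e^(−0.083·0.1667) = 0.9863
N(d₁) = N(-0.66) = 0.2546;  N(d₂) = N(-0.88) = 0.1894
C = 160·0.9915·0.2546 − 190·0.9863·0.1894 = 40.3897 − 35.4930 = 4.8968

€4.90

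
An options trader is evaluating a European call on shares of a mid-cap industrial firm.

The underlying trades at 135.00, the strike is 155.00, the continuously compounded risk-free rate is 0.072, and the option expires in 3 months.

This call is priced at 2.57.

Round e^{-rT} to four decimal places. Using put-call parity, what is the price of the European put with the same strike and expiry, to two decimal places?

19.81

exp(−rT) = exp(−0.072·0.25) = 0.9822
Put-call parity: C − P = S − K·e^(−rT) = 135 − 155·0.9822 = 135 − 152.2410 = -17.2410
P = C − (C − P) = 2.57 − (-17.2410) = 19.8110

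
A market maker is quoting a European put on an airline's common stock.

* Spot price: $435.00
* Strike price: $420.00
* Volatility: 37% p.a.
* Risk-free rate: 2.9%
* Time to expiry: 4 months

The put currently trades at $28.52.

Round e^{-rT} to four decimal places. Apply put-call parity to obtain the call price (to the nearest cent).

$47.55

e^(−rT) = e^(−0.029·0.3333) = 0.9904
Put-call parity: C − P = S − K·e^(−rT) = 435 − 420·0.9904 = 435 − 415.9680 = 19.0320
C = P + (C − P) = 28.52 + (19.0320) = 47.5520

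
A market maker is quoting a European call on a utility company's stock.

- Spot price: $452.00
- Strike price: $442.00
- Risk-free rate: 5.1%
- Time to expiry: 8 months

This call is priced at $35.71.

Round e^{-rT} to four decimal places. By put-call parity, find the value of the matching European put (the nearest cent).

e^(−rT) = e^(−0.051·0.6667) = 0.9666
Put-call parity: C − P = S − K·e^(−rT) = 452 − 442·0.9666 = 452 − 427.2372 = 24.7628
P = C − (C − P) = 35.71 − (24.7628) = 10.9472

$10.95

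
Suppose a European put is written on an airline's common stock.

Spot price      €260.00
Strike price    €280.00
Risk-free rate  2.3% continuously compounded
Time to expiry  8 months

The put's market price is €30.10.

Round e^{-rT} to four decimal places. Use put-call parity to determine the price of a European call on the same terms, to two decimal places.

€14.36

exp(−rT) = exp(−0.023·0.6667) = 0.9848
Put-call parity: C − P = S − K·e^(−rT) = 260 − 280·0.9848 = 260 − 275.7440 = -15.7440
C = P + (C − P) = 30.10 + (-15.7440) = 14.3560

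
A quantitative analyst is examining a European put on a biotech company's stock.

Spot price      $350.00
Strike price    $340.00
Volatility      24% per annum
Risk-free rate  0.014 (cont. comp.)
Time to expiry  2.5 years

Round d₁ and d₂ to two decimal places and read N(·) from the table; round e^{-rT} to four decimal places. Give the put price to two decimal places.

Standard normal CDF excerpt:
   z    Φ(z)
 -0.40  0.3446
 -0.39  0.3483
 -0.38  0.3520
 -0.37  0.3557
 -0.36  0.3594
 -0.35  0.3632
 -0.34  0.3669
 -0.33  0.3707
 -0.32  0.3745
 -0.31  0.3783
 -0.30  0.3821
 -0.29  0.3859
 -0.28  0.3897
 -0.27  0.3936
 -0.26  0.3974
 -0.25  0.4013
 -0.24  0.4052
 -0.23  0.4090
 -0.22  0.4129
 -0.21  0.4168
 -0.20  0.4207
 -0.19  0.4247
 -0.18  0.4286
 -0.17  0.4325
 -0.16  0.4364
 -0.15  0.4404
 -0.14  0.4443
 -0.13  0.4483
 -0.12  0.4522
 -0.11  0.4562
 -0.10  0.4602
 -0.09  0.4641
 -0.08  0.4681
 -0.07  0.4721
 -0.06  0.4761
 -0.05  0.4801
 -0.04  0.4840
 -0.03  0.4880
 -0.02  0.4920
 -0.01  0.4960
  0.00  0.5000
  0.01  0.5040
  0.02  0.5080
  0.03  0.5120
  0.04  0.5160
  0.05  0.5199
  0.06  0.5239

σ√T = 0.24 × 1.5811 = 0.3795
ln(S/K) + (r + σ²/2)T = ln(350/340) + (0.014 + 0.24²/2)·2.5 = 0.0290 + 0.1070 = 0.1360
d₁ = 0.1360 / 0.3795 = 0.3584 → 0.36
d₂ = d₁ − σ√T = 0.3584 − 0.3795 = -0.0211 → -0.02
exp(−rT) = exp(−0.014·2.5) = 0.9656
N(−d₂) = N(0.02) = 0.5080;  N(−d₁) = N(-0.36) = 0.3594
P = 340·0.9656·0.5080 − 350·0.3594 = 166.7784 − 125.7900 = 40.9884

$40.99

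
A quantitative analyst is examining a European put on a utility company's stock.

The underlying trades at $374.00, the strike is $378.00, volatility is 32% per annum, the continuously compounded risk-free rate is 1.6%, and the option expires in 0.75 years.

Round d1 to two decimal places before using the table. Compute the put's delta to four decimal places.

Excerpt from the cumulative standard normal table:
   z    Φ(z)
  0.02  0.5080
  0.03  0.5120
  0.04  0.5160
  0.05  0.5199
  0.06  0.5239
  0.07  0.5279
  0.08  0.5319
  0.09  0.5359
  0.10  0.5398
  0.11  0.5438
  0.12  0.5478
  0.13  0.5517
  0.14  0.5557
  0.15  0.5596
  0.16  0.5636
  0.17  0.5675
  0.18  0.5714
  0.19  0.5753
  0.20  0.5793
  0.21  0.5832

-0.4443

T = 0.75;  σ√T = 0.2771
ln(S/K) + (r + σ²/2)T = ln(374/378) + (0.016 + 0.32²/2)·0.75 = -0.0106 + 0.0504 = 0.0398
d₁ = 0.0398 / 0.2771 = 0.1435 which rounds to 0.14
N(d₁) = N(0.14) = 0.5557
Δ_put = N(d₁) − 1 = 0.5557 − 1 = -0.4443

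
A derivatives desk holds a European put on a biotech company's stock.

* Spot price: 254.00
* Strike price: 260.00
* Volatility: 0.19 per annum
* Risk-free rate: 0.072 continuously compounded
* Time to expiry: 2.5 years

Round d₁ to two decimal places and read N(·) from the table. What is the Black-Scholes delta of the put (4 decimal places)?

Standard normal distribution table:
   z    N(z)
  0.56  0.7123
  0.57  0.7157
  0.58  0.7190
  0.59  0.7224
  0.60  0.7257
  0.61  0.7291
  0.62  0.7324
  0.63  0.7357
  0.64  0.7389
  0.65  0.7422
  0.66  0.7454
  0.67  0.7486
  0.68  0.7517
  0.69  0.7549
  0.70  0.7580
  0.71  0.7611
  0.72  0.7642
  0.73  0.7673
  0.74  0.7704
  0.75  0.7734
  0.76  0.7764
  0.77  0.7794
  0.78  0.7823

σ√T = 0.19 × 1.5811 = 0.3004
ln(S/K) + (r + σ²/2)T = ln(254/260) + (0.072 + 0.19²/2)·2.5 = -0.0233 + 0.2251 = 0.2018
d₁ = 0.2018 / 0.3004 = 0.6717 ⇒ 0.67
N(d₁) = N(0.67) = 0.7486
Δ_put = N(d₁) − 1 = 0.7486 − 1 = -0.2514

-0.2514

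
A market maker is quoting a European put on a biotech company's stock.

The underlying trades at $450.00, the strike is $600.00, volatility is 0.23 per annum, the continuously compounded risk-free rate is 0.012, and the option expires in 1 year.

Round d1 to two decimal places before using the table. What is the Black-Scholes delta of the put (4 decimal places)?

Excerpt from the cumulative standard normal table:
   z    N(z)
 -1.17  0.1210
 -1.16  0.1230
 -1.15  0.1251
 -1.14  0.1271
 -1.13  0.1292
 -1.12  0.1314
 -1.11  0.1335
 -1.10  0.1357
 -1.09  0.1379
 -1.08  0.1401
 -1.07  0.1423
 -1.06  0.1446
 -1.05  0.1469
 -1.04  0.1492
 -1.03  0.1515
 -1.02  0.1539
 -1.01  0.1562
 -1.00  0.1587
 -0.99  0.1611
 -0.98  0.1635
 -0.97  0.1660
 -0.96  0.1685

-0.8599

σ√T = 0.23·√1 = 0.2300
ln(S/K) + (r + σ²/2)T = ln(450/600) + (0.012 + 0.23²/2)·1 = -0.2877 + 0.0384 = -0.2492
d₁ = -0.2492 / 0.2300 = -1.0836 → -1.08
N(d₁) = N(-1.08) = 0.1401
Δ_put = N(d₁) − 1 = 0.1401 − 1 = -0.8599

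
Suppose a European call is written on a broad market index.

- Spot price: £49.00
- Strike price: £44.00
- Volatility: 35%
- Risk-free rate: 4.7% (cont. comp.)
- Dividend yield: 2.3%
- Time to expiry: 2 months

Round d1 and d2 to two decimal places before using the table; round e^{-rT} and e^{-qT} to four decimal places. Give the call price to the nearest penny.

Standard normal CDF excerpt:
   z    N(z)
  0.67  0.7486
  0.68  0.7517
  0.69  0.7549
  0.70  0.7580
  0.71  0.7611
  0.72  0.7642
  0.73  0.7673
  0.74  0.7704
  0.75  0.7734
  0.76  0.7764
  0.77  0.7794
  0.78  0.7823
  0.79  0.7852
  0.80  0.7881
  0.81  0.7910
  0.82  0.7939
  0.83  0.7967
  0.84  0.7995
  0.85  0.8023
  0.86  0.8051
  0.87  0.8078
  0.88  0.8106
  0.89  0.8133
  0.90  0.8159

σ√T = 0.35 × 0.4082 = 0.1429
d₁ = [ln(49/44) + (0.047 − 0.023 + 0.35²/2)·0.1667] / 0.1429 = [0.1076 + 0.0142] / 0.1429 = 0.8527 which rounds to 0.85
d₂ = d₁ − σ√T = 0.8527 − 0.1429 = 0.7098 which rounds to 0.71
e^(−qT) = e^(−0.023·0.1667) = 0.9962;  e^(−rT) = e^(−0.047·0.1667) = 0.9922
N(d₁) = N(0.85) = 0.8023;  N(d₂) = N(0.71) = 0.7611
C = 49·0.9962·0.8023 − 44·0.9922·0.7611 = 39.1633 − 33.2272 = 5.9361

£5.94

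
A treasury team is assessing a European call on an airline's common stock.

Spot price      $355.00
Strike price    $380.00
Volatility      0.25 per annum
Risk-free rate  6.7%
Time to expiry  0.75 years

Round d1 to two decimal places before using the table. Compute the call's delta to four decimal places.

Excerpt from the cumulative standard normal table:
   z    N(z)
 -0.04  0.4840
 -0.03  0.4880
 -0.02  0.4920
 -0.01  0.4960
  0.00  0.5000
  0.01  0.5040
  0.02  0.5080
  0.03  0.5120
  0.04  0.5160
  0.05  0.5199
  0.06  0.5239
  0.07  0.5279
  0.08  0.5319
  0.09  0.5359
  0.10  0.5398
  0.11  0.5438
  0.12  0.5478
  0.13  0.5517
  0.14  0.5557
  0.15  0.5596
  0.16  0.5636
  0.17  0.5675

T = 0.75;  σ√T = 0.2165
ln(S/K) + (r + σ²/2)T = ln(355/380) + (0.067 + 0.25²/2)·0.75 = -0.0681 + 0.0737 = 0.0056
d₁ = 0.0056 / 0.2165 = 0.0260 ⇒ 0.03
N(d₁) = N(0.03) = 0.5120
Δ_call = N(d₁) = 0.5120

0.5120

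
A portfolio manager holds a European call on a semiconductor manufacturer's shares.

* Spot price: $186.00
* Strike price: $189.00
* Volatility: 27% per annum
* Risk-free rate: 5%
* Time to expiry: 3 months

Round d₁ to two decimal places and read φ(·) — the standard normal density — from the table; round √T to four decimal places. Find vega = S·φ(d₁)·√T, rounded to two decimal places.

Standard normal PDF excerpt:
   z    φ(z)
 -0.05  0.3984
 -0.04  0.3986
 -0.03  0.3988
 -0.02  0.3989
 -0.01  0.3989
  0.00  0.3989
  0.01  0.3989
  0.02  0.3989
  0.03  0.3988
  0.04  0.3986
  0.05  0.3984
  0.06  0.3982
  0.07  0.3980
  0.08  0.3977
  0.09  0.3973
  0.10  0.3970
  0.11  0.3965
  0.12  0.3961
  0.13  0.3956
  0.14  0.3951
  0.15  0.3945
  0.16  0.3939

37.07

T = 0.25;  σ√T = 0.1350
d₁ = [ln(186/189) + (0.05 + 0.27²/2)·0.25] / 0.1350 = [-0.0160 + 0.0216] / 0.1350 = 0.0416 which rounds to 0.04
√T = √0.25 = 0.5000
φ(d₁) = φ(0.04) = 0.3986
vega = S·φ(d₁)·√T = 186·0.3986·0.5000 = 37.0698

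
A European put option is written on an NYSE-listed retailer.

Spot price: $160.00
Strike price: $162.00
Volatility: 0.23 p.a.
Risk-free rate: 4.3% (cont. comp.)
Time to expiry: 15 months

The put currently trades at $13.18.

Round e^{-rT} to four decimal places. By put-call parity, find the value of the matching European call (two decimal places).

$19.65

e^(−rT) = e^(−0.043·1.25) = 0.9477
Put-call parity: C − P = S − K·e^(−rT) = 160 − 162·0.9477 = 160 − 153.5274 = 6.4726
C = P + (C − P) = 13.18 + (6.4726) = 19.6526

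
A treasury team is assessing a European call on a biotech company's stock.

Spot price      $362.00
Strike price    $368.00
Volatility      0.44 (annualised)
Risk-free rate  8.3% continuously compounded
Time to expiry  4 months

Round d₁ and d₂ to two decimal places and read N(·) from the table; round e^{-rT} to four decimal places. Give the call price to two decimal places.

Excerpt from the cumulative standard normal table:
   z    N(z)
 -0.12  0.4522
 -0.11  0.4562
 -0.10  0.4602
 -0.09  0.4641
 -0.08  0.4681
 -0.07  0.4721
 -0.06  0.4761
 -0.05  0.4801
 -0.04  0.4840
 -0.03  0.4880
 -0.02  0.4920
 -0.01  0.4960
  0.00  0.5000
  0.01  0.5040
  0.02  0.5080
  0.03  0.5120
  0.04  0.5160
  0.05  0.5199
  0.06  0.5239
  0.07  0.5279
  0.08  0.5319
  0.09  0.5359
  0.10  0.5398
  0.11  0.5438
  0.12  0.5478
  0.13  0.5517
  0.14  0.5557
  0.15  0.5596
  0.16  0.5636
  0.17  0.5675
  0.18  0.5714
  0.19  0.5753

$37.88

σ√T = 0.44·√0.3333 = 0.2540
d₁ = [ln(362/368) + (0.083 + 0.44²/2)·0.3333] / 0.2540 = [-0.0164 + 0.0599] / 0.2540 = 0.1712 which rounds to 0.17
d₂ = d₁ − σ√T = 0.1712 − 0.2540 = -0.0828 which rounds to -0.08
exp(−rT) = exp(−0.083·0.3333) = 0.9727
N(d₁) = N(0.17) = 0.5675;  N(d₂) = N(-0.08) = 0.4681
C = 362·0.5675 − 368·0.9727·0.4681 = 205.4350 − 167.5581 = 37.8769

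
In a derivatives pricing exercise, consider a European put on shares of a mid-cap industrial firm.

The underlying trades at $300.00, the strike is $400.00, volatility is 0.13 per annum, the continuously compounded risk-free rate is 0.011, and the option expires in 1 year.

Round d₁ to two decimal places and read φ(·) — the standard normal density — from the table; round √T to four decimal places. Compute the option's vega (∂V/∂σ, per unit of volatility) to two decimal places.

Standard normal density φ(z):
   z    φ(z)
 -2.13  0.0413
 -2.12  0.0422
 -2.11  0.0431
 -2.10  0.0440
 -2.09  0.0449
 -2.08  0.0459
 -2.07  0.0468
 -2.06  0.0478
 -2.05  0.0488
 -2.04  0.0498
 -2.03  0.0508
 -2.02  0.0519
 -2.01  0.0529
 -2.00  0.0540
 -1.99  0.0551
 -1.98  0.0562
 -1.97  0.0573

14.34

T = 1;  σ√T = 0.1300
d₁ = [ln(300/400) + (0.011 + ½·0.13²)·1] / (σ√T) = (-0.2877 + 0.0195) / 0.1300 = -2.0633 → -2.06
√T = √1 = 1.0000
φ(d₁) = φ(-2.06) = 0.0478
vega = S·φ(d₁)·√T = 300·0.0478·1.0000 = 14.3400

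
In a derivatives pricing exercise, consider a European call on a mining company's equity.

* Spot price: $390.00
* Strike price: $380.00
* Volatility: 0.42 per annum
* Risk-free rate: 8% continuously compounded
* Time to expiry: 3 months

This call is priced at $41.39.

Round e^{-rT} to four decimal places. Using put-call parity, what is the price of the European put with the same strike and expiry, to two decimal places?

$23.87

exp(−rT) = exp(−0.08·0.25) = 0.9802
Put-call parity: C − P = S − K·e^(−rT) = 390 − 380·0.9802 = 390 − 372.4760 = 17.5240
P = C − (C − P) = 41.39 − (17.5240) = 23.8660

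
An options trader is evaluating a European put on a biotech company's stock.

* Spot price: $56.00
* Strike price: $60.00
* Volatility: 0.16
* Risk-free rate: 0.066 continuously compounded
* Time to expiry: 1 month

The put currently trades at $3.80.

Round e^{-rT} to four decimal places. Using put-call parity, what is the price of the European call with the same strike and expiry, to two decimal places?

$0.13

exp(−rT) = exp(−0.066·0.08333) = 0.9945
Put-call parity: C − P = S − K·e^(−rT) = 56 − 60·0.9945 = 56 − 59.6700 = -3.6700
C = P + (C − P) = 3.80 + (-3.6700) = 0.1300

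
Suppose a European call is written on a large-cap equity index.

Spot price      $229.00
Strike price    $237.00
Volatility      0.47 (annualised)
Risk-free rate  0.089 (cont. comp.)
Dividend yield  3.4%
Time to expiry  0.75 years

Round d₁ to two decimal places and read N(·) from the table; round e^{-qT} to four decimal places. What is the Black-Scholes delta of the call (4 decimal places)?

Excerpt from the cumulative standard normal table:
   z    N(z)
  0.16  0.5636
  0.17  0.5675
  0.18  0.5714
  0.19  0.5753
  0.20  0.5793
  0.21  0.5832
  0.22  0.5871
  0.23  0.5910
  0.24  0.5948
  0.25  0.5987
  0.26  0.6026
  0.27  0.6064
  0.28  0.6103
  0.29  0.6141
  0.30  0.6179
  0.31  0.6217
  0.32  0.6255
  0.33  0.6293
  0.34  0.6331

T = 0.75;  σ√T = 0.4070
d₁ = [ln(229/237) + (0.089 − 0.034 + ½·0.47²)·0.75] / (σ√T) = (-0.0343 + 0.1241) / 0.4070 = 0.2205 ≈ 0.22
N(d₁) = N(0.22) = 0.5871
Δ_call = e^(−qT)·N(d₁) = 0.9748·0.5871 = 0.5723

0.5723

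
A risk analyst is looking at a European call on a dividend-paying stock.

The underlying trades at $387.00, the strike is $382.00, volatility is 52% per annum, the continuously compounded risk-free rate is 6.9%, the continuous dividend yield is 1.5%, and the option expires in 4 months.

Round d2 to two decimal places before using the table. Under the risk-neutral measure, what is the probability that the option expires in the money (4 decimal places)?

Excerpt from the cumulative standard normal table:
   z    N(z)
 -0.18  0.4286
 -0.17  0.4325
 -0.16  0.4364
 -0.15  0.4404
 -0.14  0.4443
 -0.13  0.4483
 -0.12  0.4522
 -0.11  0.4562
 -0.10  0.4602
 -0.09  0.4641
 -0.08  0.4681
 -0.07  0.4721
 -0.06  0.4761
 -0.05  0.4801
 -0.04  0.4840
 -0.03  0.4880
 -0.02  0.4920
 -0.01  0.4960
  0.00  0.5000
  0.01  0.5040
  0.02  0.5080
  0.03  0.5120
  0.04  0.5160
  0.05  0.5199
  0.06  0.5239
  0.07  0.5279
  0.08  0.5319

σ√T = 0.52·√0.3333 = 0.3002
d₁ = [ln(387/382) + (0.069 − 0.015 + 0.52²/2)·0.3333] / 0.3002 = [0.0130 + 0.0631] / 0.3002 = 0.2534 ≈ 0.25
d₂ = d₁ − σ√T = 0.2534 − 0.3002 = -0.0468 ≈ -0.05
Pr(exercise) under Q = N(d₂) = 0.4801

0.4801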